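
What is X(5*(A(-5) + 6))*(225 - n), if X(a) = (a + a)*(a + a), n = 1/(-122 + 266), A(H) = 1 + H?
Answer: 809975/9 ≈ 89997.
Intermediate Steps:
n = 1/144 ≈ 0.0069444
X(a) = 4*a**2 (X(a) = (2*a)*(2*a) = 4*a**2)
X(5*(A(-5) + 6))*(225 - n) = (4*(5*((1 - 5) + 6))**2)*(225 - 1*1/144) = (4*(5*(-4 + 6))**2)*(225 - 1/144) = (4*(5*2)**2)*(32399/144) = (4*10**2)*(32399/144) = (4*100)*(32399/144) = 400*(32399/144) = 809975/9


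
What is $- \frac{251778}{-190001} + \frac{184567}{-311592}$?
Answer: $\frac{43384096009}{59202791592} \approx 0.73281$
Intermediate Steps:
$- \frac{251778}{-190001} + \frac{184567}{-311592} = \left(-251778\right) \left(- \frac{1}{190001}\right) + 184567 \left(- \frac{1}{311592}\right) = \frac{251778}{190001} - \frac{184567}{311592} = \frac{43384096009}{59202791592}$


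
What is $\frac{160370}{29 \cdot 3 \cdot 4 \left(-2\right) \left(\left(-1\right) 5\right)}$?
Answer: $\frac{553}{12} \approx 46.083$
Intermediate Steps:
$\frac{160370}{29 \cdot 3 \cdot 4 \left(-2\right) \left(\left(-1\right) 5\right)} = \frac{160370}{29 \cdot 12 \left(-2\right) \left(-5\right)} = \frac{160370}{29 \left(-24\right) \left(-5\right)} = \frac{160370}{\left(-696\right) \left(-5\right)} = \frac{160370}{3480} = 160370 \cdot \frac{1}{3480} = \frac{553}{12}$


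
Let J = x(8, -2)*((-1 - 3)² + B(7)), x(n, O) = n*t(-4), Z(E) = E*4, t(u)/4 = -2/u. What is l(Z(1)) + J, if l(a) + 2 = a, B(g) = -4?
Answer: 194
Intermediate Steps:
t(u) = -8/u (t(u) = 4*(-2/u) = -8/u)
Z(E) = 4*E
x(n, O) = 2*n (x(n, O) = n*(-8/(-4)) = n*(-8*(-¼)) = n*2 = 2*n)
l(a) = -2 + a
J = 192 (J = (2*8)*((-1 - 3)² - 4) = 16*((-4)² - 4) = 16*(16 - 4) = 16*12 = 192)
l(Z(1)) + J = (-2 + 4*1) + 192 = (-2 + 4) + 192 = 2 + 192 = 194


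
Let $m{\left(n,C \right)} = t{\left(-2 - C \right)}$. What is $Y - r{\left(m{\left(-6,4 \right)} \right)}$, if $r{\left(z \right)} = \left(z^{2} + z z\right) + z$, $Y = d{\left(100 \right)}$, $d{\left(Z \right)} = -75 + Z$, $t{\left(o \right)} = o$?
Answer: $-41$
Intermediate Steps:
$m{\left(n,C \right)} = -2 - C$
$Y = 25$ ($Y = -75 + 100 = 25$)
$r{\left(z \right)} = z + 2 z^{2}$ ($r{\left(z \right)} = \left(z^{2} + z^{2}\right) + z = 2 z^{2} + z = z + 2 z^{2}$)
$Y - r{\left(m{\left(-6,4 \right)} \right)} = 25 - \left(-2 - 4\right) \left(1 + 2 \left(-2 - 4\right)\right) = 25 - - 6 \left(1 + 2 \left(-6\right)\right) = 25 - - 6 \left(1 - 12\right) = 25 - \left(-6\right) \left(-11\right) = 25 - 66 = -41$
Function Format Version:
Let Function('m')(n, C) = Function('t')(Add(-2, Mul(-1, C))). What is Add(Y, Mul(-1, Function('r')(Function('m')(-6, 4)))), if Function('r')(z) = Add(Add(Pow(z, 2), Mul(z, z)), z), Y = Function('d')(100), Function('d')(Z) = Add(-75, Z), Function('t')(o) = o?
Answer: -41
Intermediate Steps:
Function('m')(n, C) = Add(-2, Mul(-1, C))
Y = 25 (Y = Add(-75, 100) = 25)
Function('r')(z) = Add(z, Mul(2, Pow(z, 2))) (Function('r')(z) = Add(Add(Pow(z, 2), Pow(z, 2)), z) = Add(Mul(2, Pow(z, 2)), z) = Add(z, Mul(2, Pow(z, 2))))
Add(Y, Mul(-1, Function('r')(Function('m')(-6, 4)))) = Add(25, Mul(-1, Mul(Add(-2, Mul(-1, 4)), Add(1, Mul(2, Add(-2, Mul(-1, 4))))))) = Add(25, Mul(-1, Mul(Add(-2, -4), Add(1, Mul(2, Add(-2, -4)))))) = Add(25, Mul(-1, Mul(-6, Add(1, Mul(2, -6))))) = Add(25, Mul(-1, Mul(-6, Add(1, -12)))) = Add(25, Mul(-1, Mul(-6, -11))) = Add(25, Mul(-1, 66)) = Add(25, -66) = -41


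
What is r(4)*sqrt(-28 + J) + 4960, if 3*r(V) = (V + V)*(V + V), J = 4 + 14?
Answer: 4960 + 64*I*sqrt(10)/3 ≈ 4960.0 + 67.462*I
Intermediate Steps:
J = 18
r(V) = 4*V**2/3 (r(V) = ((V + V)*(V + V))/3 = ((2*V)*(2*V))/3 = (4*V**2)/3 = 4*V**2/3)
r(4)*sqrt(-28 + J) + 4960 = ((4/3)*4**2)*sqrt(-28 + 18) + 4960 = ((4/3)*16)*sqrt(-10) + 4960 = 64*(I*sqrt(10))/3 + 4960 = 64*I*sqrt(10)/3 + 4960 = 4960 + 64*I*sqrt(10)/3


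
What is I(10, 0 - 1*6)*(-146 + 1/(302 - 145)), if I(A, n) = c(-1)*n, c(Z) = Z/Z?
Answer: 137526/157 ≈ 875.96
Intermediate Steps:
c(Z) = 1
I(A, n) = n (I(A, n) = 1*n = n)
I(10, 0 - 1*6)*(-146 + 1/(302 - 145)) = (0 - 1*6)*(-146 + 1/(302 - 145)) = (0 - 6)*(-146 + 1/157) = -6*(-146 + 1/157) = -6*(-22921/157) = 137526/157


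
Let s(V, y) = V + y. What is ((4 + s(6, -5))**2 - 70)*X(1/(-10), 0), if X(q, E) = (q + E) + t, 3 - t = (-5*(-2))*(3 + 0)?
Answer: 2439/2 ≈ 1219.5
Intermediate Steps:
t = -27 (t = 3 - (-5*(-2))*(3 + 0) = 3 - 10*3 = 3 - 1*30 = 3 - 30 = -27)
X(q, E) = -27 + E + q (X(q, E) = (q + E) - 27 = (E + q) - 27 = -27 + E + q)
((4 + s(6, -5))**2 - 70)*X(1/(-10), 0) = ((4 + (6 - 5))**2 - 70)*(-27 + 0 + 1/(-10)) = ((4 + 1)**2 - 70)*(-27 + 0 - 1/10) = (5**2 - 70)*(-271/10) = (25 - 70)*(-271/10) = -45*(-271/10) = 2439/2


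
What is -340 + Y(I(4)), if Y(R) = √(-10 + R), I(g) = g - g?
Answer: -340 + I*√10 ≈ -340.0 + 3.1623*I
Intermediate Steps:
I(g) = 0
-340 + Y(I(4)) = -340 + √(-10 + 0) = -340 + √(-10) = -340 + I*√10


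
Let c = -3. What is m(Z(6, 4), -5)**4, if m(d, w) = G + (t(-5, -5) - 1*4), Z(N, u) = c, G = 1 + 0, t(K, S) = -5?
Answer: 4096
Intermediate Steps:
G = 1
Z(N, u) = -3
m(d, w) = -8 (m(d, w) = 1 + (-5 - 1*4) = 1 + (-5 - 4) = 1 - 9 = -8)
m(Z(6, 4), -5)**4 = (-8)**4 = 4096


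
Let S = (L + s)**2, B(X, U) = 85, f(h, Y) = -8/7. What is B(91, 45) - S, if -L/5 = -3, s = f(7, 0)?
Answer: -5244/49 ≈ -107.02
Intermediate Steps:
f(h, Y) = -8/7 (f(h, Y) = -8*1/7 = -8/7)
s = -8/7 ≈ -1.1429
L = 15 (L = -5*(-3) = 15)
S = 9409/49 (S = (15 - 8/7)**2 = (97/7)**2 = 9409/49 ≈ 192.02)
B(91, 45) - S = 85 - 1*9409/49 = 85 - 9409/49 = -5244/49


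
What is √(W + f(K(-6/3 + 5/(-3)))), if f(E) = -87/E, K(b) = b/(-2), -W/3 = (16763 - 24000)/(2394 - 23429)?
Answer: I*√2595929371035/231385 ≈ 6.9632*I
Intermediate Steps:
W = -21711/21035 (W = -3*(16763 - 24000)/(2394 - 23429) = -(-21711)/(-21035) = -(-21711)*(-1)/21035 = -3*7237/21035 = -21711/21035 ≈ -1.0321)
K(b) = -b/2 (K(b) = b*(-½) = -b/2)
√(W + f(K(-6/3 + 5/(-3)))) = √(-21711/21035 - 87*(-2/(-6/3 + 5/(-3)))) = √(-21711/21035 - 87*(-2/(-6*⅓ + 5*(-⅓)))) = √(-21711/21035 - 87*(-2/(-2 - 5/3))) = √(-21711/21035 - 87/((-½*(-11/3)))) = √(-21711/21035 - 87/11/6) = √(-21711/21035 - 87*6/11) = √(-21711/21035 - 522/11) = √(-11219091/231385) = I*√2595929371035/231385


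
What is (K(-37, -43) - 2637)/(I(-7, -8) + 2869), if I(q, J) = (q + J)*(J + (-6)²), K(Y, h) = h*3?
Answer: -2766/2449 ≈ -1.1294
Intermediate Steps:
K(Y, h) = 3*h
I(q, J) = (36 + J)*(J + q) (I(q, J) = (J + q)*(J + 36) = (J + q)*(36 + J) = (36 + J)*(J + q))
(K(-37, -43) - 2637)/(I(-7, -8) + 2869) = (3*(-43) - 2637)/(((-8)² + 36*(-8) + 36*(-7) - 8*(-7)) + 2869) = (-129 - 2637)/((64 - 288 - 252 + 56) + 2869) = -2766/(-420 + 2869) = -2766/2449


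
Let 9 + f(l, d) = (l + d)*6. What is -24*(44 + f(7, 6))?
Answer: -2712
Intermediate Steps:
f(l, d) = -9 + 6*d + 6*l (f(l, d) = -9 + (l + d)*6 = -9 + (d + l)*6 = -9 + (6*d + 6*l) = -9 + 6*d + 6*l)
-24*(44 + f(7, 6)) = -24*(44 + (-9 + 6*6 + 6*7)) = -24*(44 + (-9 + 36 + 42)) = -24*(44 + 69) = -24*113 = -2712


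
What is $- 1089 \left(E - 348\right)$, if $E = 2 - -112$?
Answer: $254826$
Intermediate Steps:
$E = 114$ ($E = 2 + 112 = 114$)
$- 1089 \left(E - 348\right) = - 1089 \left(114 - 348\right) = \left(-1089\right) \left(-234\right) = 254826$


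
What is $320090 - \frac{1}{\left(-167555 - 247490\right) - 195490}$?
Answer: $\frac{195426148151}{610535} \approx 3.2009 \cdot 10^{5}$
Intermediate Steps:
$320090 - \frac{1}{\left(-167555 - 247490\right) - 195490} = 320090 - \frac{1}{-415045 - 195490} = 320090 - \frac{1}{-610535} = 320090 - - \frac{1}{610535} = 320090 + \frac{1}{610535} = \frac{195426148151}{610535}$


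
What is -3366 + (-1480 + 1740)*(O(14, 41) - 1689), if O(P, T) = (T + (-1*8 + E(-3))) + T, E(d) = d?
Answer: -424046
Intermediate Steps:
O(P, T) = -11 + 2*T (O(P, T) = (T + (-1*8 - 3)) + T = (T + (-8 - 3)) + T = (T - 11) + T = (-11 + T) + T = -11 + 2*T)
-3366 + (-1480 + 1740)*(O(14, 41) - 1689) = -3366 + (-1480 + 1740)*((-11 + 2*41) - 1689) = -3366 + 260*((-11 + 82) - 1689) = -3366 + 260*(71 - 1689) = -3366 + 260*(-1618) = -3366 - 420680 = -424046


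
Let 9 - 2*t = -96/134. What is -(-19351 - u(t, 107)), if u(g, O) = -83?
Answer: 19268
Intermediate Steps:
t = 651/134 (t = 9/2 - (-48)/134 = 9/2 - ½*(-48/67) = 9/2 + 24/67 = 651/134 ≈ 4.8582)
-(-19351 - u(t, 107)) = -(-19351 - 1*(-83)) = -(-19351 + 83) = -1*(-19268) = 19268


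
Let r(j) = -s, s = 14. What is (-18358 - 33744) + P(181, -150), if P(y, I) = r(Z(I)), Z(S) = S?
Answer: -52116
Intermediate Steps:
r(j) = -14 (r(j) = -1*14 = -14)
P(y, I) = -14
(-18358 - 33744) + P(181, -150) = (-18358 - 33744) - 14 = -52102 - 14 = -52116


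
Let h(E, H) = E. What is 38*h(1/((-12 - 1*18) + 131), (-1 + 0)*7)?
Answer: 38/101 ≈ 0.37624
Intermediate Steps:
38*h(1/((-12 - 1*18) + 131), (-1 + 0)*7) = 38/((-12 - 1*18) + 131) = 38/((-12 - 18) + 131) = 38/(-30 + 131) = 38/101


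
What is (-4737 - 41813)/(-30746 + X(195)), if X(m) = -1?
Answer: 46550/30747 ≈ 1.5140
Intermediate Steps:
(-4737 - 41813)/(-30746 + X(195)) = (-4737 - 41813)/(-30746 - 1) = -46550/(-30747) = -46550*(-1/30747) = 46550/30747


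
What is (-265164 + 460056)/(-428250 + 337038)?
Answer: -16241/7601 ≈ -2.1367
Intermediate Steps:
(-265164 + 460056)/(-428250 + 337038) = 194892/(-91212) = 194892*(-1/91212) = -16241/7601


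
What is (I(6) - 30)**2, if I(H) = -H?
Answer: 1296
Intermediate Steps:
(I(6) - 30)**2 = (-1*6 - 30)**2 = (-6 - 30)**2 = (-36)**2 = 1296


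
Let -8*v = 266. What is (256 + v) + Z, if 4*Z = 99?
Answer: 495/2 ≈ 247.50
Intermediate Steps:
Z = 99/4 (Z = (¼)*99 = 99/4 ≈ 24.750)
v = -133/4 (v = -⅛*266 = -133/4 ≈ -33.250)
(256 + v) + Z = (256 - 133/4) + 99/4 = 891/4 + 99/4 = 495/2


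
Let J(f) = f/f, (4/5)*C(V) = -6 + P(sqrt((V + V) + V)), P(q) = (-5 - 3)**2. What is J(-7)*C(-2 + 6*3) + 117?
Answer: 379/2 ≈ 189.50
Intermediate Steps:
P(q) = 64 (P(q) = (-8)**2 = 64)
C(V) = 145/2 (C(V) = 5*(-6 + 64)/4 = (5/4)*58 = 145/2)
J(f) = 1
J(-7)*C(-2 + 6*3) + 117 = 1*(145/2) + 117 = 145/2 + 117 = 379/2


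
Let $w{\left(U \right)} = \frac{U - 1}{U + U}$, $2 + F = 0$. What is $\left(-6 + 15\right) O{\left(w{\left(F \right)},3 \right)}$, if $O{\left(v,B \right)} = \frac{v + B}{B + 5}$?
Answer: $\frac{135}{32} \approx 4.2188$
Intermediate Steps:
$F = -2$ ($F = -2 + 0 = -2$)
$w{\left(U \right)} = \frac{-1 + U}{2 U}$
$O{\left(v,B \right)} = \frac{B + v}{5 + B}$
$\left(-6 + 15\right) O{\left(w{\left(F \right)},3 \right)} = \left(-6 + 15\right) \frac{3 + \frac{-1 - 2}{2 \left(-2\right)}}{5 + 3} = 9 \frac{3 + \frac{1}{2} \left(- \frac{1}{2}\right) \left(-3\right)}{8} = 9 \frac{3 + \frac{3}{4}}{8} = 9 \cdot \frac{1}{8} \cdot \frac{15}{4} = 9 \cdot \frac{15}{32} = \frac{135}{32}$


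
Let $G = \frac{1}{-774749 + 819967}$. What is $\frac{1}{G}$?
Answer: $45218$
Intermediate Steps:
$G = \frac{1}{45218} \approx 2.2115 \cdot 10^{-5}$
$\frac{1}{G} = \frac{1}{\frac{1}{45218}} = 45218$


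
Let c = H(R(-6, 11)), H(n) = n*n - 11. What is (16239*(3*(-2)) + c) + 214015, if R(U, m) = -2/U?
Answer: 1049131/9 ≈ 1.1657e+5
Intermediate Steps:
H(n) = -11 + n² (H(n) = n² - 11 = -11 + n²)
c = -98/9 (c = -11 + (-2/(-6))² = -11 + (-2*(-⅙))² = -11 + (⅓)² = -11 + ⅑ = -98/9 ≈ -10.889)
(16239*(3*(-2)) + c) + 214015 = (16239*(3*(-2)) - 98/9) + 214015 = (16239*(-6) - 98/9) + 214015 = (-97434 - 98/9) + 214015 = -877004/9 + 214015 = 1049131/9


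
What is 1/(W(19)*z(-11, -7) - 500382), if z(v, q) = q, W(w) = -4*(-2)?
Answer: -1/500438 ≈ -1.9983e-6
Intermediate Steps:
W(w) = 8
1/(W(19)*z(-11, -7) - 500382) = 1/(8*(-7) - 500382) = 1/(-56 - 500382) = 1/(-500438) = -1/500438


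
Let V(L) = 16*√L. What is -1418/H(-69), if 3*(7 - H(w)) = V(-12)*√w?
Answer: 9926/23503 - 45376*√23/23503 ≈ -8.8367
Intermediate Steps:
H(w) = 7 - 32*I*√3*√w/3 (H(w) = 7 - 16*√(-12)*√w/3 = 7 - 16*(2*I*√3)*√w/3 = 7 - 32*I*√3*√w/3)
-1418/H(-69) = -1418/(7 - 32*I*√3*√(-69)/3) = -1418/(7 - 32*I*√3*I*√69/3) = -1418/(7 + 32*√23)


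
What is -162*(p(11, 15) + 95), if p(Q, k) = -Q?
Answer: -13608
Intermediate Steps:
-162*(p(11, 15) + 95) = -162*(-1*11 + 95) = -162*(-11 + 95) = -162*84 = -13608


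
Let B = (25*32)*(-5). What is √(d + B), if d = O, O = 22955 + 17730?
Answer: √36685 ≈ 191.53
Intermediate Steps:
B = -4000 (B = 800*(-5) = -4000)
O = 40685
d = 40685
√(d + B) = √(40685 - 4000) = √36685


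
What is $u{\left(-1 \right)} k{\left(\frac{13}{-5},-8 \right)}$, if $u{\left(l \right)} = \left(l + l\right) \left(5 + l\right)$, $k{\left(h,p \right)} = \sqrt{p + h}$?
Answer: $- \frac{8 i \sqrt{265}}{5} \approx - 26.046 i$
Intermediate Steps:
$k{\left(h,p \right)} = \sqrt{h + p}$
$u{\left(l \right)} = 2 l \left(5 + l\right)$
$u{\left(-1 \right)} k{\left(\frac{13}{-5},-8 \right)} = 2 \left(-1\right) \left(5 - 1\right) \sqrt{\frac{13}{-5} - 8} = 2 \left(-1\right) 4 \sqrt{13 \left(- \frac{1}{5}\right) - 8} = - 8 \sqrt{- \frac{13}{5} - 8} = - 8 \sqrt{- \frac{53}{5}} = - 8 \frac{i \sqrt{265}}{5} = - \frac{8 i \sqrt{265}}{5}$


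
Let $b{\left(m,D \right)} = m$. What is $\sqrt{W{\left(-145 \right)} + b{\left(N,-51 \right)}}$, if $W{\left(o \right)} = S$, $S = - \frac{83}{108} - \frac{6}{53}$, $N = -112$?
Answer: $\frac{i \sqrt{102735465}}{954} \approx 10.625 i$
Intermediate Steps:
$S = - \frac{5047}{5724}$ ($S = \left(-83\right) \frac{1}{108} - \frac{6}{53} = - \frac{83}{108} - \frac{6}{53} = - \frac{5047}{5724} \approx -0.88173$)
$W{\left(o \right)} = - \frac{5047}{5724}$
$\sqrt{W{\left(-145 \right)} + b{\left(N,-51 \right)}} = \sqrt{- \frac{5047}{5724} - 112} = \sqrt{- \frac{646135}{5724}} = \frac{i \sqrt{102735465}}{954}$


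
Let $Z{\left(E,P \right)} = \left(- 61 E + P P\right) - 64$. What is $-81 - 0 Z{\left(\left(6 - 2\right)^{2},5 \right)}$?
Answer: $-81$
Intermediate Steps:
$Z{\left(E,P \right)} = -64 + P^{2} - 61 E$ ($Z{\left(E,P \right)} = \left(- 61 E + P^{2}\right) - 64 = \left(P^{2} - 61 E\right) - 64 = -64 + P^{2} - 61 E$)
$-81 - 0 Z{\left(\left(6 - 2\right)^{2},5 \right)} = -81 - 0 \left(-64 + 5^{2} - 61 \left(6 - 2\right)^{2}\right) = -81 - 0 \left(-64 + 25 - 61 \cdot 4^{2}\right) = -81 - 0 \left(-64 + 25 - 976\right) = -81 - 0 \left(-1015\right) = -81 - 0 = -81 + 0 = -81$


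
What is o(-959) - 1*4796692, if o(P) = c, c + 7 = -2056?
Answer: -4798755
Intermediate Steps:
c = -2063 (c = -7 - 2056 = -2063)
o(P) = -2063
o(-959) - 1*4796692 = -2063 - 1*4796692 = -2063 - 4796692 = -4798755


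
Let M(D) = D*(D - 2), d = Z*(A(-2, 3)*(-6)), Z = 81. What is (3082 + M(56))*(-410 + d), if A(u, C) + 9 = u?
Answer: 30139216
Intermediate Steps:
A(u, C) = -9 + u
d = 5346 (d = 81*((-9 - 2)*(-6)) = 81*(-11*(-6)) = 81*66 = 5346)
M(D) = D*(-2 + D)
(3082 + M(56))*(-410 + d) = (3082 + 56*(-2 + 56))*(-410 + 5346) = (3082 + 56*54)*4936 = (3082 + 3024)*4936 = 6106*4936 = 30139216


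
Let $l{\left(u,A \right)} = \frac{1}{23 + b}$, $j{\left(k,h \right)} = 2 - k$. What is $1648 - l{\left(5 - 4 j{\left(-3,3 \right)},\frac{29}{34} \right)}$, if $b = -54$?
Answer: $\frac{51089}{31} \approx 1648.0$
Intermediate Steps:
$l{\left(u,A \right)} = - \frac{1}{31}$ ($l{\left(u,A \right)} = \frac{1}{23 - 54} = \frac{1}{-31} = - \frac{1}{31}$)
$1648 - l{\left(5 - 4 j{\left(-3,3 \right)},\frac{29}{34} \right)} = 1648 - - \frac{1}{31} = 1648 + \frac{1}{31} = \frac{51089}{31}$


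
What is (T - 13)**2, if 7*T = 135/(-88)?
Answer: 66308449/379456 ≈ 174.75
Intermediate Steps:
T = -135/616 (T = (135/(-88))/7 = (135*(-1/88))/7 = (1/7)*(-135/88) = -135/616 ≈ -0.21916)
(T - 13)**2 = (-135/616 - 13)**2 = (-8143/616)**2 = 66308449/379456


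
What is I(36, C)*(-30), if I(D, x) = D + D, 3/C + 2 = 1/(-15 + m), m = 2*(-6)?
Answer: -2160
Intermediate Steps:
m = -12
C = -81/55 (C = 3/(-2 + 1/(-15 - 12)) = 3/(-2 + 1/(-27)) = 3/(-2 - 1/27) = 3/(-55/27) = 3*(-27/55) = -81/55 ≈ -1.4727)
I(D, x) = 2*D
I(36, C)*(-30) = (2*36)*(-30) = 72*(-30) = -2160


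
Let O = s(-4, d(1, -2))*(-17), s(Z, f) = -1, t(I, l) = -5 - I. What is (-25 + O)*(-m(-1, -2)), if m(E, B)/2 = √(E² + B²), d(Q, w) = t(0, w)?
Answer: 16*√5 ≈ 35.777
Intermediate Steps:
d(Q, w) = -5 (d(Q, w) = -5 - 1*0 = -5 + 0 = -5)
m(E, B) = 2*√(B² + E²) (m(E, B) = 2*√(E² + B²) = 2*√(B² + E²))
O = 17 (O = -1*(-17) = 17)
(-25 + O)*(-m(-1, -2)) = (-25 + 17)*(-2*√((-2)² + (-1)²)) = -(-8)*2*√(4 + 1) = -(-8)*2*√5 = -(-16)*√5 = 16*√5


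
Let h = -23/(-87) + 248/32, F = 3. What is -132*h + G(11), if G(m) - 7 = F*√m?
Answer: -30476/29 + 3*√11 ≈ -1040.9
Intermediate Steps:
G(m) = 7 + 3*√m
h = 2789/348 (h = -23*(-1/87) + 248*(1/32) = 23/87 + 31/4 = 2789/348 ≈ 8.0144)
-132*h + G(11) = -132*2789/348 + (7 + 3*√11) = -30679/29 + (7 + 3*√11) = -30476/29 + 3*√11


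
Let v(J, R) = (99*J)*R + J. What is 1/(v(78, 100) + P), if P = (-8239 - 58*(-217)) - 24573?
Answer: 1/752052 ≈ 1.3297e-6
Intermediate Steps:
v(J, R) = J + 99*J*R (v(J, R) = 99*J*R + J = J + 99*J*R)
P = -20226 (P = (-8239 + 12586) - 24573 = 4347 - 24573 = -20226)
1/(v(78, 100) + P) = 1/(78*(1 + 99*100) - 20226) = 1/(78*(1 + 9900) - 20226) = 1/(78*9901 - 20226) = 1/(772278 - 20226) = 1/752052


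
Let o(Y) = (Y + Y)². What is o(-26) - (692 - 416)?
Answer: 2428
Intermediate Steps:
o(Y) = 4*Y² (o(Y) = (2*Y)² = 4*Y²)
o(-26) - (692 - 416) = 4*(-26)² - (692 - 416) = 4*676 - 1*276 = 2704 - 276 = 2428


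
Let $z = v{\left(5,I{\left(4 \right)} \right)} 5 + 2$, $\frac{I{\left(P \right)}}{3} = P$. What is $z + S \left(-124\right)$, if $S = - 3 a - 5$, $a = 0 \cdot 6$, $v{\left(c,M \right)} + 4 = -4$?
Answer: $582$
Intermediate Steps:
$I{\left(P \right)} = 3 P$
$v{\left(c,M \right)} = -8$ ($v{\left(c,M \right)} = -4 - 4 = -8$)
$a = 0$
$S = -5$ ($S = \left(-3\right) 0 - 5 = 0 - 5 = -5$)
$z = -38$ ($z = \left(-8\right) 5 + 2 = -40 + 2 = -38$)
$z + S \left(-124\right) = -38 - -620 = -38 + 620 = 582$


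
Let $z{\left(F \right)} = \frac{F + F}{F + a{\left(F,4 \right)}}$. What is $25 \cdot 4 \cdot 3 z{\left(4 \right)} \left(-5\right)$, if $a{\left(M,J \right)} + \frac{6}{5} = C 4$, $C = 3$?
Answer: $- \frac{30000}{37} \approx -810.81$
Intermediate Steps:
$a{\left(M,J \right)} = \frac{54}{5}$ ($a{\left(M,J \right)} = - \frac{6}{5} + 3 \cdot 4 = - \frac{6}{5} + 12 = \frac{54}{5}$)
$z{\left(F \right)} = \frac{2 F}{\frac{54}{5} + F}$ ($z{\left(F \right)} = \frac{F + F}{F + \frac{54}{5}} = \frac{2 F}{\frac{54}{5} + F}$)
$25 \cdot 4 \cdot 3 z{\left(4 \right)} \left(-5\right) = 25 \cdot 4 \cdot 3 \cdot 10 \cdot 4 \frac{1}{54 + 5 \cdot 4} \left(-5\right) = 25 \cdot 12 \cdot 10 \cdot 4 \frac{1}{54 + 20} \left(-5\right) = 25 \cdot 12 \cdot 10 \cdot 4 \cdot \frac{1}{74} \left(-5\right) = 25 \cdot 12 \cdot \frac{20}{37} \left(-5\right) = 25 \cdot \frac{240}{37} \left(-5\right) = 25 \left(- \frac{1200}{37}\right) = - \frac{30000}{37}$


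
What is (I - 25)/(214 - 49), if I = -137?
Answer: -54/55 ≈ -0.98182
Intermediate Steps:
(I - 25)/(214 - 49) = (-137 - 25)/(214 - 49) = -162/165 = -162*1/165 = -54/55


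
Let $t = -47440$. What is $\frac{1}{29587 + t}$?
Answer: $- \frac{1}{17853} \approx -5.6013 \cdot 10^{-5}$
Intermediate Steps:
$\frac{1}{29587 + t} = \frac{1}{29587 - 47440} = \frac{1}{-17853} = - \frac{1}{17853}$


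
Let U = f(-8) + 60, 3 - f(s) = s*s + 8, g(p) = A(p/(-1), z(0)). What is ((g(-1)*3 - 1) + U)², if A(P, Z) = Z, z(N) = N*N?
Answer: 100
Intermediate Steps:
z(N) = N²
g(p) = 0 (g(p) = 0² = 0)
f(s) = -5 - s² (f(s) = 3 - (s*s + 8) = 3 - (s² + 8) = 3 - (8 + s²) = 3 + (-8 - s²) = -5 - s²)
U = -9 (U = (-5 - 1*(-8)²) + 60 = (-5 - 1*64) + 60 = (-5 - 64) + 60 = -69 + 60 = -9)
((g(-1)*3 - 1) + U)² = ((0*3 - 1) - 9)² = ((0 - 1) - 9)² = (-1 - 9)² = (-10)² = 100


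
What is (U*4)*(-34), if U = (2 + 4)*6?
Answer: -4896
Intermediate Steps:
U = 36 (U = 6*6 = 36)
(U*4)*(-34) = (36*4)*(-34) = 144*(-34) = -4896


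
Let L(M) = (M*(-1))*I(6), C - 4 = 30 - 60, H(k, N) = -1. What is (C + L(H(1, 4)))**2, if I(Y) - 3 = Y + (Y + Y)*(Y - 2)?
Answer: 961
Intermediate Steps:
C = -26 (C = 4 + (30 - 60) = 4 - 30 = -26)
I(Y) = 3 + Y + 2*Y*(-2 + Y) (I(Y) = 3 + (Y + (Y + Y)*(Y - 2)) = 3 + (Y + (2*Y)*(-2 + Y)) = 3 + (Y + 2*Y*(-2 + Y)) = 3 + Y + 2*Y*(-2 + Y))
L(M) = -57*M (L(M) = (M*(-1))*(3 - 3*6 + 2*6**2) = (-M)*(3 - 18 + 2*36) = (-M)*(3 - 18 + 72) = -M*57 = -57*M)
(C + L(H(1, 4)))**2 = (-26 - 57*(-1))**2 = (-26 + 57)**2 = 31**2 = 961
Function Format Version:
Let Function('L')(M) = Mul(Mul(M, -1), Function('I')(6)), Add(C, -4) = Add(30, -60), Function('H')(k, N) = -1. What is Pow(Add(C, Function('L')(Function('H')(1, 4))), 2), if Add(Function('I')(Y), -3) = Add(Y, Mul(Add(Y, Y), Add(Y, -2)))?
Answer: 961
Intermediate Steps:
C = -26 (C = Add(4, Add(30, -60)) = Add(4, -30) = -26)
Function('I')(Y) = Add(3, Y, Mul(2, Y, Add(-2, Y))) (Function('I')(Y) = Add(3, Add(Y, Mul(Add(Y, Y), Add(Y, -2)))) = Add(3, Add(Y, Mul(Mul(2, Y), Add(-2, Y)))) = Add(3, Add(Y, Mul(2, Y, Add(-2, Y)))) = Add(3, Y, Mul(2, Y, Add(-2, Y))))
Function('L')(M) = Mul(-57, M) (Function('L')(M) = Mul(Mul(M, -1), Add(3, Mul(-3, 6), Mul(2, Pow(6, 2)))) = Mul(Mul(-1, M), Add(3, -18, Mul(2, 36))) = Mul(Mul(-1, M), Add(3, -18, 72)) = Mul(Mul(-1, M), 57) = Mul(-57, M))
Pow(Add(C, Function('L')(Function('H')(1, 4))), 2) = Pow(Add(-26, Mul(-57, -1)), 2) = Pow(Add(-26, 57), 2) = Pow(31, 2) = 961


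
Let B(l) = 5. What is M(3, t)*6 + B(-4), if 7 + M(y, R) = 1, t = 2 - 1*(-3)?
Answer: -31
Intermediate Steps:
t = 5 (t = 2 + 3 = 5)
M(y, R) = -6 (M(y, R) = -7 + 1 = -6)
M(3, t)*6 + B(-4) = -6*6 + 5 = -36 + 5 = -31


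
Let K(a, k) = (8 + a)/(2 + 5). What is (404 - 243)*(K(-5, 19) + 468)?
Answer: 75417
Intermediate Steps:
K(a, k) = 8/7 + a/7 (K(a, k) = (8 + a)/7 = (8 + a)*(⅐) = 8/7 + a/7)
(404 - 243)*(K(-5, 19) + 468) = (404 - 243)*((8/7 + (⅐)*(-5)) + 468) = 161*((8/7 - 5/7) + 468) = 161*(3/7 + 468) = 161*(3279/7) = 75417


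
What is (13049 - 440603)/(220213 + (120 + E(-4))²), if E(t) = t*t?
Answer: -427554/238709 ≈ -1.7911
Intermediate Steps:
E(t) = t²
(13049 - 440603)/(220213 + (120 + E(-4))²) = (13049 - 440603)/(220213 + (120 + (-4)²)²) = -427554/(220213 + (120 + 16)²) = -427554/(220213 + 136²) = -427554/(220213 + 18496) = -427554/238709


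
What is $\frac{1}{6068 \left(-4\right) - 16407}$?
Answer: $- \frac{1}{40679} \approx -2.4583 \cdot 10^{-5}$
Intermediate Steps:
$\frac{1}{6068 \left(-4\right) - 16407} = \frac{1}{-24272 - 16407} = \frac{1}{-40679} = - \frac{1}{40679}$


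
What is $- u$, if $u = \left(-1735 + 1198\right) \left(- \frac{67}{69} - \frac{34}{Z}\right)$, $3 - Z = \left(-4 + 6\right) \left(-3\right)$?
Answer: $- \frac{175957}{69} \approx -2550.1$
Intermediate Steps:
$Z = 9$ ($Z = 3 - \left(-4 + 6\right) \left(-3\right) = 3 - 2 \left(-3\right) = 3 - -6 = 3 + 6 = 9$)
$u = \frac{175957}{69}$ ($u = \left(-1735 + 1198\right) \left(- \frac{67}{69} - \frac{34}{9}\right) = - 537 \left(\left(-67\right) \frac{1}{69} - \frac{34}{9}\right) = - 537 \left(- \frac{67}{69} - \frac{34}{9}\right) = \left(-537\right) \left(- \frac{983}{207}\right) = \frac{175957}{69} \approx 2550.1$)
$- u = \left(-1\right) \frac{175957}{69} = - \frac{175957}{69}$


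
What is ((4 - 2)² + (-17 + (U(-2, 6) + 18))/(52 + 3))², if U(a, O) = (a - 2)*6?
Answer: 38809/3025 ≈ 12.829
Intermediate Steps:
U(a, O) = -12 + 6*a (U(a, O) = (-2 + a)*6 = -12 + 6*a)
((4 - 2)² + (-17 + (U(-2, 6) + 18))/(52 + 3))² = ((4 - 2)² + (-17 + ((-12 + 6*(-2)) + 18))/(52 + 3))² = (2² + (-17 + ((-12 - 12) + 18))/55)² = (4 + (-17 + (-24 + 18))*(1/55))² = (4 + (-17 - 6)*(1/55))² = (4 - 23*1/55)² = (4 - 23/55)² = (197/55)² = 38809/3025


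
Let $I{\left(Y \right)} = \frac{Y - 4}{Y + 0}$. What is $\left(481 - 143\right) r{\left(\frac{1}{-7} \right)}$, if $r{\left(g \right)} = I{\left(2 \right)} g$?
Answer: $\frac{338}{7} \approx 48.286$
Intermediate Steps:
$I{\left(Y \right)} = \frac{-4 + Y}{Y}$
$r{\left(g \right)} = - g$ ($r{\left(g \right)} = \frac{-4 + 2}{2} g = \frac{1}{2} \left(-2\right) g = - g$)
$\left(481 - 143\right) r{\left(\frac{1}{-7} \right)} = \left(481 - 143\right) \left(- \frac{1}{-7}\right) = 338 \left(\left(-1\right) \left(- \frac{1}{7}\right)\right) = 338 \cdot \frac{1}{7} = \frac{338}{7}$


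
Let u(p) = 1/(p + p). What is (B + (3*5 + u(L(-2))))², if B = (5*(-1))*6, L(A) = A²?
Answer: 14161/64 ≈ 221.27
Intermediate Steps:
u(p) = 1/(2*p)
B = -30 (B = -5*6 = -30)
(B + (3*5 + u(L(-2))))² = (-30 + (3*5 + 1/(2*((-2)²))))² = (-30 + (15 + (½)/4))² = (-30 + (15 + (½)*(¼)))² = (-30 + (15 + ⅛))² = (-30 + 121/8)² = (-119/8)² = 14161/64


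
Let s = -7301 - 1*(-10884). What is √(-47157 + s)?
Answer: I*√43574 ≈ 208.74*I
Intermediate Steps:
s = 3583 (s = -7301 + 10884 = 3583)
√(-47157 + s) = √(-47157 + 3583) = √(-43574) = I*√43574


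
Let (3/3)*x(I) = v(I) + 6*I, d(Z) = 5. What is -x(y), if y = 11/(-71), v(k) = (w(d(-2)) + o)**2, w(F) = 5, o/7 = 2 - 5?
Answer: -18110/71 ≈ -255.07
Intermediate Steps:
o = -21 (o = 7*(2 - 5) = 7*(-3) = -21)
v(k) = 256 (v(k) = (5 - 21)**2 = (-16)**2 = 256)
y = -11/71 (y = 11*(-1/71) = -11/71 ≈ -0.15493)
x(I) = 256 + 6*I
-x(y) = -(256 + 6*(-11/71)) = -(256 - 66/71) = -1*18110/71 = -18110/71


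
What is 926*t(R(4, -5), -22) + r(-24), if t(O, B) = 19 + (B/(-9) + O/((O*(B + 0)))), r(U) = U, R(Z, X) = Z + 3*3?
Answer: 1959355/99 ≈ 19791.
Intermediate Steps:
R(Z, X) = 9 + Z (R(Z, X) = Z + 9 = 9 + Z)
t(O, B) = 19 + 1/B - B/9 (t(O, B) = 19 + (B*(-⅑) + O/((O*B))) = 19 + (-B/9 + O/((B*O))) = 19 + (-B/9 + O*(1/(B*O))) = 19 + (-B/9 + 1/B) = 19 + (1/B - B/9) = 19 + 1/B - B/9)
926*t(R(4, -5), -22) + r(-24) = 926*(19 + 1/(-22) - ⅑*(-22)) - 24 = 926*(19 - 1/22 + 22/9) - 24 = 926*(4237/198) - 24 = 1961731/99 - 24 = 1959355/99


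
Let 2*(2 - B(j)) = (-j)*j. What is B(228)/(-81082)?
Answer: -12997/40541 ≈ -0.32059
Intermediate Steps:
B(j) = 2 + j²/2 (B(j) = 2 - (-j)*j/2 = 2 - (-1)*j²/2 = 2 + j²/2)
B(228)/(-81082) = (2 + (½)*228²)/(-81082) = (2 + (½)*51984)*(-1/81082) = (2 + 25992)*(-1/81082) = 25994*(-1/81082) = -12997/40541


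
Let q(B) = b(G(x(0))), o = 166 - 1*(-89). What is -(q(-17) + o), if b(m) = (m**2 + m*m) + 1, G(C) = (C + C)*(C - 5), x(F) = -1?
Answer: -544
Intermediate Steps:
G(C) = 2*C*(-5 + C) (G(C) = (2*C)*(-5 + C) = 2*C*(-5 + C))
o = 255 (o = 166 + 89 = 255)
b(m) = 1 + 2*m**2 (b(m) = (m**2 + m**2) + 1 = 2*m**2 + 1 = 1 + 2*m**2)
q(B) = 289 (q(B) = 1 + 2*(2*(-1)*(-5 - 1))**2 = 1 + 2*(2*(-1)*(-6))**2 = 1 + 2*12**2 = 1 + 2*144 = 1 + 288 = 289)
-(q(-17) + o) = -(289 + 255) = -1*544 = -544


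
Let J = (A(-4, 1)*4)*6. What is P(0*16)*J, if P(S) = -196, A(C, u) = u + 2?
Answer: -14112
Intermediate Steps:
A(C, u) = 2 + u
J = 72 (J = ((2 + 1)*4)*6 = (3*4)*6 = 12*6 = 72)
P(0*16)*J = -196*72 = -14112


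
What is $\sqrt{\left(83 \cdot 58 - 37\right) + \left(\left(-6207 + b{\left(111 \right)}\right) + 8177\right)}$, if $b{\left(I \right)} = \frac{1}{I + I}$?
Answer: $\frac{\sqrt{332519370}}{222} \approx 82.14$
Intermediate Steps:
$b{\left(I \right)} = \frac{1}{2 I}$
$\sqrt{\left(83 \cdot 58 - 37\right) + \left(\left(-6207 + b{\left(111 \right)}\right) + 8177\right)} = \sqrt{\left(83 \cdot 58 - 37\right) + \left(\left(-6207 + \frac{1}{2 \cdot 111}\right) + 8177\right)} = \sqrt{\left(4814 - 37\right) + \left(\left(-6207 + \frac{1}{2} \cdot \frac{1}{111}\right) + 8177\right)} = \sqrt{4777 + \left(\left(-6207 + \frac{1}{222}\right) + 8177\right)} = \sqrt{4777 + \left(- \frac{1377953}{222} + 8177\right)} = \sqrt{4777 + \frac{437341}{222}} = \sqrt{\frac{1497835}{222}} = \frac{\sqrt{332519370}}{222}$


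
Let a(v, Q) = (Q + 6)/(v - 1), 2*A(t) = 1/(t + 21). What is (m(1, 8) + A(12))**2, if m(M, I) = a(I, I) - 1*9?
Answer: 212521/4356 ≈ 48.788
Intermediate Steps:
A(t) = 1/(2*(21 + t)) (A(t) = 1/(2*(t + 21)) = 1/(2*(21 + t)))
a(v, Q) = (6 + Q)/(-1 + v)
m(M, I) = -9 + (6 + I)/(-1 + I) (m(M, I) = (6 + I)/(-1 + I) - 1*9 = (6 + I)/(-1 + I) - 9 = -9 + (6 + I)/(-1 + I))
(m(1, 8) + A(12))**2 = ((15 - 8*8)/(-1 + 8) + 1/(2*(21 + 12)))**2 = ((15 - 64)/7 + (1/2)/33)**2 = ((1/7)*(-49) + (1/2)*(1/33))**2 = (-7 + 1/66)**2 = (-461/66)**2 = 212521/4356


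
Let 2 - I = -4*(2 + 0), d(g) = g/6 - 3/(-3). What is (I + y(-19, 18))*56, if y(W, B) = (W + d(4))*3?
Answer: -2352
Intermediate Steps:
d(g) = 1 + g/6 (d(g) = g*(⅙) - 3*(-⅓) = g/6 + 1 = 1 + g/6)
y(W, B) = 5 + 3*W (y(W, B) = (W + (1 + (⅙)*4))*3 = (W + (1 + ⅔))*3 = (W + 5/3)*3 = (5/3 + W)*3 = 5 + 3*W)
I = 10 (I = 2 - (-4)*(2 + 0) = 2 - (-4)*2 = 2 - 1*(-8) = 2 + 8 = 10)
(I + y(-19, 18))*56 = (10 + (5 + 3*(-19)))*56 = (10 + (5 - 57))*56 = (10 - 52)*56 = -42*56 = -2352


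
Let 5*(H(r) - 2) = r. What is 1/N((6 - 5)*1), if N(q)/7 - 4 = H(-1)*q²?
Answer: 5/203 ≈ 0.024631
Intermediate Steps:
H(r) = 2 + r/5
N(q) = 28 + 63*q²/5 (N(q) = 28 + 7*((2 + (⅕)*(-1))*q²) = 28 + 7*((2 - ⅕)*q²) = 28 + 7*(9*q²/5) = 28 + 63*q²/5)
1/N((6 - 5)*1) = 1/(28 + 63*((6 - 5)*1)²/5) = 1/(28 + 63*(1*1)²/5) = 1/(28 + (63/5)*1²) = 1/(28 + (63/5)*1) = 1/(28 + 63/5) = 1/(203/5) = 5/203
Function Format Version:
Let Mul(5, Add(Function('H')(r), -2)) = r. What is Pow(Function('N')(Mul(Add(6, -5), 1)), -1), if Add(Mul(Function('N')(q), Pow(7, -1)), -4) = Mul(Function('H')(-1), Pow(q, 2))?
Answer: Rational(5, 203) ≈ 0.024631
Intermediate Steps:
Function('H')(r) = Add(2, Mul(Rational(1, 5), r))
Function('N')(q) = Add(28, Mul(Rational(63, 5), Pow(q, 2))) (Function('N')(q) = Add(28, Mul(7, Mul(Add(2, Mul(Rational(1, 5), -1)), Pow(q, 2)))) = Add(28, Mul(7, Mul(Add(2, Rational(-1, 5)), Pow(q, 2)))) = Add(28, Mul(7, Mul(Rational(9, 5), Pow(q, 2)))) = Add(28, Mul(Rational(63, 5), Pow(q, 2))))
Pow(Function('N')(Mul(Add(6, -5), 1)), -1) = Pow(Add(28, Mul(Rational(63, 5), Pow(Mul(Add(6, -5), 1), 2))), -1) = Pow(Add(28, Mul(Rational(63, 5), Pow(Mul(1, 1), 2))), -1) = Pow(Add(28, Mul(Rational(63, 5), Pow(1, 2))), -1) = Pow(Add(28, Mul(Rational(63, 5), 1)), -1) = Pow(Add(28, Rational(63, 5)), -1) = Pow(Rational(203, 5), -1) = Rational(5, 203)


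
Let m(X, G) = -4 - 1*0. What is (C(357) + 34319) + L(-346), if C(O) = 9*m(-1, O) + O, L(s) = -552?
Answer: 34088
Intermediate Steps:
m(X, G) = -4 (m(X, G) = -4 + 0 = -4)
C(O) = -36 + O (C(O) = 9*(-4) + O = -36 + O)
(C(357) + 34319) + L(-346) = ((-36 + 357) + 34319) - 552 = (321 + 34319) - 552 = 34640 - 552 = 34088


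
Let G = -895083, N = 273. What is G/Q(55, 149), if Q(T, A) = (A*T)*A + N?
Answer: -895083/1221328 ≈ -0.73288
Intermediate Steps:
Q(T, A) = 273 + T*A² (Q(T, A) = (A*T)*A + 273 = T*A² + 273 = 273 + T*A²)
G/Q(55, 149) = -895083/(273 + 55*149²) = -895083/(273 + 55*22201) = -895083/(273 + 1221055) = -895083/1221328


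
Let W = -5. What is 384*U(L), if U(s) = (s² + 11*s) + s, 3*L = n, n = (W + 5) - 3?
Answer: -4224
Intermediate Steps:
n = -3 (n = (-5 + 5) - 3 = 0 - 3 = -3)
L = -1 (L = (⅓)*(-3) = -1)
U(s) = s² + 12*s
384*U(L) = 384*(-(12 - 1)) = 384*(-1*11) = 384*(-11) = -4224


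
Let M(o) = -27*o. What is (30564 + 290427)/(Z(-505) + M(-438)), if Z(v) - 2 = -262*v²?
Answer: -320991/66804722 ≈ -0.0048049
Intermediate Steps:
Z(v) = 2 - 262*v²
(30564 + 290427)/(Z(-505) + M(-438)) = (30564 + 290427)/((2 - 262*(-505)²) - 27*(-438)) = 320991/((2 - 262*255025) + 11826) = 320991/((2 - 66816550) + 11826) = 320991/(-66816548 + 11826) = 320991/(-66804722) = 320991*(-1/66804722) = -320991/66804722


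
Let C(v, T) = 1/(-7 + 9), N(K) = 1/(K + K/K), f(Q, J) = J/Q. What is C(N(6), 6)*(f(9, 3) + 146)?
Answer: 439/6 ≈ 73.167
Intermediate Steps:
N(K) = 1/(1 + K) (N(K) = 1/(K + 1) = 1/(1 + K))
C(v, T) = ½ (C(v, T) = 1/2 = ½)
C(N(6), 6)*(f(9, 3) + 146) = (3/9 + 146)/2 = (3*(⅑) + 146)/2 = (⅓ + 146)/2 = (½)*(439/3) = 439/6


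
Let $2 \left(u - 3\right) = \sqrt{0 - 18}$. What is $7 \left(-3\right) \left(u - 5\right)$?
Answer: $42 - \frac{63 i \sqrt{2}}{2} \approx 42.0 - 44.548 i$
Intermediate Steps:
$u = 3 + \frac{3 i \sqrt{2}}{2}$ ($u = 3 + \frac{\sqrt{0 - 18}}{2} = 3 + \frac{\sqrt{-18}}{2} = 3 + \frac{3 i \sqrt{2}}{2} \approx 3.0 + 2.1213 i$)
$7 \left(-3\right) \left(u - 5\right) = 7 \left(-3\right) \left(\left(3 + \frac{3 i \sqrt{2}}{2}\right) - 5\right) = - 21 \left(-2 + \frac{3 i \sqrt{2}}{2}\right) = 42 - \frac{63 i \sqrt{2}}{2}$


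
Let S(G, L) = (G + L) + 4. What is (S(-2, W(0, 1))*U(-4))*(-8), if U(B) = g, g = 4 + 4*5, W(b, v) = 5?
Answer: -1344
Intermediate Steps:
S(G, L) = 4 + G + L
g = 24 (g = 4 + 20 = 24)
U(B) = 24
(S(-2, W(0, 1))*U(-4))*(-8) = ((4 - 2 + 5)*24)*(-8) = (7*24)*(-8) = 168*(-8) = -1344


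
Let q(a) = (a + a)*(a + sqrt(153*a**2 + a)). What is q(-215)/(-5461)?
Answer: -2150/127 + 10*sqrt(7072210)/127 ≈ 192.47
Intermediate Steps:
q(a) = 2*a*(a + sqrt(a + 153*a**2)) (q(a) = (2*a)*(a + sqrt(a + 153*a**2)) = 2*a*(a + sqrt(a + 153*a**2)))
q(-215)/(-5461) = (2*(-215)*(-215 + sqrt(-215*(1 + 153*(-215)))))/(-5461) = (2*(-215)*(-215 + sqrt(-215*(1 - 32895))))*(-1/5461) = (2*(-215)*(-215 + sqrt(-215*(-32894))))*(-1/5461) = (2*(-215)*(-215 + sqrt(7072210)))*(-1/5461) = (92450 - 430*sqrt(7072210))*(-1/5461) = -2150/127 + 10*sqrt(7072210)/127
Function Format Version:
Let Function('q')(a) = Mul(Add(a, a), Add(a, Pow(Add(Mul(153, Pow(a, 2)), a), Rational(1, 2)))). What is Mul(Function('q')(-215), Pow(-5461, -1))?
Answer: Add(Rational(-2150, 127), Mul(Rational(10, 127), Pow(7072210, Rational(1, 2)))) ≈ 192.47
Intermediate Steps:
Function('q')(a) = Mul(2, a, Add(a, Pow(Add(a, Mul(153, Pow(a, 2))), Rational(1, 2)))) (Function('q')(a) = Mul(Mul(2, a), Add(a, Pow(Add(a, Mul(153, Pow(a, 2))), Rational(1, 2)))) = Mul(2, a, Add(a, Pow(Add(a, Mul(153, Pow(a, 2))), Rational(1, 2)))))
Mul(Function('q')(-215), Pow(-5461, -1)) = Mul(Mul(2, -215, Add(-215, Pow(Mul(-215, Add(1, Mul(153, -215))), Rational(1, 2)))), Pow(-5461, -1)) = Mul(Mul(2, -215, Add(-215, Pow(Mul(-215, Add(1, -32895)), Rational(1, 2)))), Rational(-1, 5461)) = Mul(Mul(2, -215, Add(-215, Pow(Mul(-215, -32894), Rational(1, 2)))), Rational(-1, 5461)) = Mul(Mul(2, -215, Add(-215, Pow(7072210, Rational(1, 2)))), Rational(-1, 5461)) = Mul(Add(92450, Mul(-430, Pow(7072210, Rational(1, 2)))), Rational(-1, 5461)) = Add(Rational(-2150, 127), Mul(Rational(10, 127), Pow(7072210, Rational(1, 2))))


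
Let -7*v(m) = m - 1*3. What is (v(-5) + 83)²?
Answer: 346921/49 ≈ 7080.0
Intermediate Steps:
v(m) = 3/7 - m/7 (v(m) = -(m - 1*3)/7 = -(m - 3)/7 = -(-3 + m)/7 = 3/7 - m/7)
(v(-5) + 83)² = ((3/7 - ⅐*(-5)) + 83)² = ((3/7 + 5/7) + 83)² = (8/7 + 83)² = (589/7)² = 346921/49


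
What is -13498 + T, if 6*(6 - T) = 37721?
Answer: -118673/6 ≈ -19779.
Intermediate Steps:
T = -37685/6 (T = 6 - ⅙*37721 = 6 - 37721/6 = -37685/6 ≈ -6280.8)
-13498 + T = -13498 - 37685/6 = -118673/6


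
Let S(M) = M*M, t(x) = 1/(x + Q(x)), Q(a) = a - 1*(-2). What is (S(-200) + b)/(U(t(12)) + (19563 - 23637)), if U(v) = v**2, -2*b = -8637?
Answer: -29959306/2754023 ≈ -10.878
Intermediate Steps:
Q(a) = 2 + a (Q(a) = a + 2 = 2 + a)
t(x) = 1/(2 + 2*x) (t(x) = 1/(x + (2 + x)) = 1/(2 + 2*x))
b = 8637/2 (b = -1/2*(-8637) = 8637/2 ≈ 4318.5)
S(M) = M**2
(S(-200) + b)/(U(t(12)) + (19563 - 23637)) = ((-200)**2 + 8637/2)/((1/(2*(1 + 12)))**2 + (19563 - 23637)) = (40000 + 8637/2)/(((1/2)/13)**2 - 4074) = 88637/(2*(((1/2)*(1/13))**2 - 4074)) = 88637/(2*((1/26)**2 - 4074)) = 88637/(2*(1/676 - 4074)) = 88637/(2*(-2754023/676)) = (88637/2)*(-676/2754023) = -29959306/2754023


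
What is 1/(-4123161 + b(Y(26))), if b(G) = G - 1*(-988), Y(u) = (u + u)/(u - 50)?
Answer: -6/24733051 ≈ -2.4259e-7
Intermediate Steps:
Y(u) = 2*u/(-50 + u) (Y(u) = (2*u)/(-50 + u) = 2*u/(-50 + u))
b(G) = 988 + G (b(G) = G + 988 = 988 + G)
1/(-4123161 + b(Y(26))) = 1/(-4123161 + (988 + 2*26/(-50 + 26))) = 1/(-4123161 + (988 + 2*26/(-24))) = 1/(-4123161 + (988 + 2*26*(-1/24))) = 1/(-4123161 + (988 - 13/6)) = 1/(-4123161 + 5915/6) = 1/(-24733051/6) = -6/24733051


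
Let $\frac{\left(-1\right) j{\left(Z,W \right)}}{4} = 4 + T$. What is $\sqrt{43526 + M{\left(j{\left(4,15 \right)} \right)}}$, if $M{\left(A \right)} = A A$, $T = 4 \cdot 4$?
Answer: $\sqrt{49926} \approx 223.44$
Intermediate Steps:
$T = 16$
$j{\left(Z,W \right)} = -80$ ($j{\left(Z,W \right)} = - 4 \left(4 + 16\right) = \left(-4\right) 20 = -80$)
$M{\left(A \right)} = A^{2}$
$\sqrt{43526 + M{\left(j{\left(4,15 \right)} \right)}} = \sqrt{43526 + \left(-80\right)^{2}} = \sqrt{43526 + 6400} = \sqrt{49926}$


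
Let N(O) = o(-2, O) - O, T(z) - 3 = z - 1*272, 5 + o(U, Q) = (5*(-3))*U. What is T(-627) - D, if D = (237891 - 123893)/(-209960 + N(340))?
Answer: -188292402/210275 ≈ -895.46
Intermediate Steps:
o(U, Q) = -5 - 15*U (o(U, Q) = -5 + (5*(-3))*U = -5 - 15*U)
T(z) = -269 + z (T(z) = 3 + (z - 1*272) = 3 + (z - 272) = 3 + (-272 + z) = -269 + z)
N(O) = 25 - O (N(O) = (-5 - 15*(-2)) - O = (-5 + 30) - O = 25 - O)
D = -113998/210275 (D = (237891 - 123893)/(-209960 + (25 - 1*340)) = 113998/(-209960 + (25 - 340)) = 113998/(-209960 - 315) = 113998/(-210275) = 113998*(-1/210275) = -113998/210275 ≈ -0.54214)
T(-627) - D = (-269 - 627) - 1*(-113998/210275) = -896 + 113998/210275 = -188292402/210275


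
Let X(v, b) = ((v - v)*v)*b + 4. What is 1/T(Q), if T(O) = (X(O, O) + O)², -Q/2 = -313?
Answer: 1/396900 ≈ 2.5195e-6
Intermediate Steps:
Q = 626 (Q = -2*(-313) = 626)
X(v, b) = 4 (X(v, b) = (0*v)*b + 4 = 0*b + 4 = 0 + 4 = 4)
T(O) = (4 + O)²
1/T(Q) = 1/((4 + 626)²) = 1/(630²) = 1/396900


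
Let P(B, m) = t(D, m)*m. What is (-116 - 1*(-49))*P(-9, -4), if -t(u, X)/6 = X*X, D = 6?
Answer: -25728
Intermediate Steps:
t(u, X) = -6*X**2 (t(u, X) = -6*X*X = -6*X**2)
P(B, m) = -6*m**3 (P(B, m) = (-6*m**2)*m = -6*m**3)
(-116 - 1*(-49))*P(-9, -4) = (-116 - 1*(-49))*(-6*(-4)**3) = (-116 + 49)*(-6*(-64)) = -67*384 = -25728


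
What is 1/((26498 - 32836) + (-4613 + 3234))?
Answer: -1/7717 ≈ -0.00012958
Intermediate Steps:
1/((26498 - 32836) + (-4613 + 3234)) = 1/(-6338 - 1379) = 1/(-7717) = -1/7717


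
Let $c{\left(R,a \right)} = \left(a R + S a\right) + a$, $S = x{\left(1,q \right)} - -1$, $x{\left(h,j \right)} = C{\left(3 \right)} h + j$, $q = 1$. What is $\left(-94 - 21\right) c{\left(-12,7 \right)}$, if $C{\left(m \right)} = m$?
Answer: $4830$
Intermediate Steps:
$x{\left(h,j \right)} = j + 3 h$ ($x{\left(h,j \right)} = 3 h + j = j + 3 h$)
$S = 5$ ($S = \left(1 + 3 \cdot 1\right) - -1 = \left(1 + 3\right) + 1 = 4 + 1 = 5$)
$c{\left(R,a \right)} = 6 a + R a$ ($c{\left(R,a \right)} = \left(a R + 5 a\right) + a = \left(R a + 5 a\right) + a = \left(5 a + R a\right) + a = 6 a + R a$)
$\left(-94 - 21\right) c{\left(-12,7 \right)} = \left(-94 - 21\right) 7 \left(6 - 12\right) = - 115 \cdot 7 \left(-6\right) = \left(-115\right) \left(-42\right) = 4830$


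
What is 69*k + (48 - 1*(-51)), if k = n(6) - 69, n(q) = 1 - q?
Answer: -5007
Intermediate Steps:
k = -74 (k = (1 - 1*6) - 69 = (1 - 6) - 69 = -5 - 69 = -74)
69*k + (48 - 1*(-51)) = 69*(-74) + (48 - 1*(-51)) = -5106 + (48 + 51) = -5106 + 99 = -5007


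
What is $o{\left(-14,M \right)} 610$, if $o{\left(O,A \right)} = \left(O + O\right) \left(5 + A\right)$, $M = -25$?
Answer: $341600$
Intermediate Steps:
$o{\left(O,A \right)} = 2 O \left(5 + A\right)$
$o{\left(-14,M \right)} 610 = 2 \left(-14\right) \left(5 - 25\right) 610 = 2 \left(-14\right) \left(-20\right) 610 = 560 \cdot 610 = 341600$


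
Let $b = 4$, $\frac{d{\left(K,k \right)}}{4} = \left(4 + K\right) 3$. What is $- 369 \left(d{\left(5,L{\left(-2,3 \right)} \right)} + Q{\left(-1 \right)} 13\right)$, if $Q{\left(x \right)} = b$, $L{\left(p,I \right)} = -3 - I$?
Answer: $-59040$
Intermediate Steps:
$d{\left(K,k \right)} = 48 + 12 K$ ($d{\left(K,k \right)} = 4 \left(4 + K\right) 3 = 4 \left(12 + 3 K\right) = 48 + 12 K$)
$Q{\left(x \right)} = 4$
$- 369 \left(d{\left(5,L{\left(-2,3 \right)} \right)} + Q{\left(-1 \right)} 13\right) = - 369 \left(\left(48 + 12 \cdot 5\right) + 4 \cdot 13\right) = - 369 \left(\left(48 + 60\right) + 52\right) = - 369 \left(108 + 52\right) = \left(-369\right) 160 = -59040$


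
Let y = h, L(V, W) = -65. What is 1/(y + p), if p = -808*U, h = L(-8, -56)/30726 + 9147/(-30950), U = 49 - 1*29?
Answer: -237742425/3841988353618 ≈ -6.1880e-5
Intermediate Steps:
U = 20 (U = 49 - 29 = 20)
h = -70765618/237742425 (h = -65/30726 + 9147/(-30950) = -65*1/30726 + 9147*(-1/30950) = -65/30726 - 9147/30950 = -70765618/237742425 ≈ -0.29766)
p = -16160 (p = -808*20 = -16160)
y = -70765618/237742425 ≈ -0.29766
1/(y + p) = 1/(-70765618/237742425 - 16160) = 1/(-3841988353618/237742425) = -237742425/3841988353618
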